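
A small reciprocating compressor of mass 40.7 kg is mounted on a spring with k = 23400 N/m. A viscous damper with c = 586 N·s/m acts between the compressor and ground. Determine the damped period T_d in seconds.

0.275 s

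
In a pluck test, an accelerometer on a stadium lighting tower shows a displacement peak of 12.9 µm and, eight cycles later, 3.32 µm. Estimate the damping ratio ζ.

Logarithmic decrement δ = (1/n)·ln(x₀/x_n) = (1/8)·ln(12.9/3.32) = (1/8)·ln(3.886) = 0.1697.
ζ = δ/√(4π² + δ²) = 0.1697/√(39.48 + 0.0288) = 0.1697/6.285 = 0.02699.

0.0270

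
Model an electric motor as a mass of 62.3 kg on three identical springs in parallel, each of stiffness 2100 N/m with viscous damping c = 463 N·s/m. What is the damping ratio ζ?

Parallel springs add: k_eq = 3 × 2100 = 6300 N/m.
ω_n = √(k_eq/m) = √(6300/62.3) = 10.06 rad/s.
Critical damping c_c = 2√(k_eq·m) = 2√(6300 × 62.3) = 1253 N·s/m, so ζ = c/c_c = 463/1253 = 0.3695.

0.370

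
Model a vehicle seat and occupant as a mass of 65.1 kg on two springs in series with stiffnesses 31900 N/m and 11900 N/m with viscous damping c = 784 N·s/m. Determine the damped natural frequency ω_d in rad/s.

9.84 rad/s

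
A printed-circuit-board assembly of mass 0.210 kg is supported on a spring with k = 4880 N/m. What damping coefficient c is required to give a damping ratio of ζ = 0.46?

29.5 N·s/m

c_c = 2√(k·m) = 2√(4880 × 0.210) = 64.02 N·s/m.
c = ζ·c_c = 0.46 × 64.02 = 29.45 N·s/m.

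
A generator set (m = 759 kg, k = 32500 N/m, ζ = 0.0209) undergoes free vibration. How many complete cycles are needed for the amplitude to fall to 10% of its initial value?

Logarithmic decrement δ = 2πζ/√(1 − ζ²) = 2π × 0.02090/√(1 − 0.000437) = 0.1313.
x_n/x₀ = e^(−nδ) ≤ 0.1; take ln: n ≥ ln(1/0.1)/δ = 2.303/0.1313 = 17.53.
So 18 complete cycles are required.

18 cycles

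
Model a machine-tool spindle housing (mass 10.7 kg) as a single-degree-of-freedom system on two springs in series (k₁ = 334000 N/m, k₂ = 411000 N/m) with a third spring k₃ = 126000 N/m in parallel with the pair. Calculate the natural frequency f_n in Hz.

27.1 Hz

Series pair: k_s = k₁k₂/(k₁+k₂) = (334000)(411000)/(334000 + 411000) = 184300 N/m. In parallel with k₃: k_eq = 184300 + 126000 = 310300 N/m.
ω_n = √(k_eq/m) = √(310300/10.7) = √29000 = 170.3 rad/s.
f_n = ω_n/(2π) = 170.3/6.283 = 27.10 Hz.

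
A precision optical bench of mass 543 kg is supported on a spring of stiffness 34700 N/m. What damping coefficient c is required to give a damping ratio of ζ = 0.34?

c_c = 2√(k·m) = 2√(34700 × 543) = 8681 N·s/m.
c = ζ·c_c = 0.34 × 8681 = 2952 N·s/m.

2950 N·s/m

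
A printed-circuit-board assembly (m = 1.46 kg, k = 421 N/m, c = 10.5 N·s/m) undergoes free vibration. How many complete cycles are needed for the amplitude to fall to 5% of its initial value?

3 cycles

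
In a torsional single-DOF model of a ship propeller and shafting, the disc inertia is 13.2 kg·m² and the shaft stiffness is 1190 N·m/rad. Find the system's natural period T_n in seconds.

0.662 s

ω_n = √(k_t/J) = √(1190/13.2) = √90.15 = 9.495 rad/s.
T_n = 2π/ω_n = 6.283/9.495 = 0.6617 s.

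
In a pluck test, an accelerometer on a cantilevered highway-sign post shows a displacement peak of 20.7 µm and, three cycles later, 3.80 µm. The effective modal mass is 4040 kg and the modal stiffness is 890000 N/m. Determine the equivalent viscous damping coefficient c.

Logarithmic decrement δ = (1/n)·ln(x₀/x_n) = (1/3)·ln(20.7/3.80) = (1/3)·ln(5.447) = 0.5650.
ζ = δ/√(4π² + δ²) = 0.5650/√(39.48 + 0.319) = 0.5650/6.309 = 0.08957.
c = ζ · 2√(km) = 0.08957 × 2√(890000 × 4040) = 0.08957 × 119900 = 10740 N·s/m.

10700 N·s/m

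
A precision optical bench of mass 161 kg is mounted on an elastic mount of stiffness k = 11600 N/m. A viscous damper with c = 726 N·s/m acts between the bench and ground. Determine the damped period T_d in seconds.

ω_n = √(k/m) = √(11600/161) = 8.488 rad/s.
Critical damping c_c = 2√(k·m) = 2√(11600 × 161) = 2733 N·s/m, so ζ = c/c_c = 726/2733 = 0.2656.
ω_d = ω_n√(1 − ζ²) = 8.488 × √(1 − 0.0706) = 8.183 rad/s.
T_d = 2π/ω_d = 0.7678 s.

0.768 s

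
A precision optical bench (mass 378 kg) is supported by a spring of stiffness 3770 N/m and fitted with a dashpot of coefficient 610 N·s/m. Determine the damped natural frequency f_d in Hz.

ω_n = √(k/m) = √(3770/378) = 3.158 rad/s.
Critical damping c_c = 2√(k·m) = 2√(3770 × 378) = 2388 N·s/m, so ζ = c/c_c = 610/2388 = 0.2555.
ω_d = ω_n√(1 − ζ²) = 3.158 × √(1 − 0.0653) = 3.053 rad/s.
f_d = ω_d/(2π) = 0.4859 Hz.

0.486 Hz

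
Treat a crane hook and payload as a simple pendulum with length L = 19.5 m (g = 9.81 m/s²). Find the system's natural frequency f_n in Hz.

0.113 Hz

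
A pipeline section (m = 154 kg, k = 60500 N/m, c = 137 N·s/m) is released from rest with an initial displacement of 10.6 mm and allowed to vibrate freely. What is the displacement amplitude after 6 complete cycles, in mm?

4.55 mm

ζ = c/(2√(km)) = 137/(2√(60500 × 154)) = 137/6105 = 0.02244.
Logarithmic decrement δ = 2πζ/√(1 − ζ²) = 2π × 0.02244/√(1 − 0.000504) = 0.1410.
After n cycles, x_n/x₀ = e^(−nδ), so x_6 = 10.6 × e^(−6 × 0.1410) = 10.6 × 0.4290 = 4.548 mm.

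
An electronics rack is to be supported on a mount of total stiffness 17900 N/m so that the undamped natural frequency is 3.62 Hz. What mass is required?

ω_n = 2πf_n = 2π × 3.62 = 22.75 rad/s.
m = k/ω_n² = 17900/22.75² = 17900/517.3 = 34.60 kg.

34.6 kg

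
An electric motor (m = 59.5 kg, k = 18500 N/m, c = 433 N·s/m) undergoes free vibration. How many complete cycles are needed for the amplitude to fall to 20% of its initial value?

ζ = c/(2√(km)) = 433/(2√(18500 × 59.5)) = 433/2098 = 0.2064.
Logarithmic decrement δ = 2πζ/√(1 − ζ²) = 2π × 0.2064/√(1 − 0.0426) = 1.325.
x_n/x₀ = e^(−nδ) ≤ 0.2; take ln: n ≥ ln(1/0.2)/δ = 1.609/1.325 = 1.215.
So 2 complete cycles are required.

2 cycles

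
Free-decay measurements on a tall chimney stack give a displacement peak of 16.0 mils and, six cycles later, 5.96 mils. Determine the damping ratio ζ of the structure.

Logarithmic decrement δ = (1/n)·ln(x₀/x_n) = (1/6)·ln(16.0/5.96) = (1/6)·ln(2.685) = 0.1646.
ζ = δ/√(4π² + δ²) = 0.1646/√(39.48 + 0.0271) = 0.1646/6.285 = 0.02619.

0.0262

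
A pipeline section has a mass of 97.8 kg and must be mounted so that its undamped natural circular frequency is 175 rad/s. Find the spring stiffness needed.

k = m·ω_n² = 97.8 × 175.0² = 97.8 × 30620 = 2995000 N/m.

3000000 N/m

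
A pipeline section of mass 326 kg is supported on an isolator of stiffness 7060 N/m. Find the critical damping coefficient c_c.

3030 N·s/m

c_c = 2√(k·m) = 2√(7060 × 326) = 2 × 1517 = 3034 N·s/m.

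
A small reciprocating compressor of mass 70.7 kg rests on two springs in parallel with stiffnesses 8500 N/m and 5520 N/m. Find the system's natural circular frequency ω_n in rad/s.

14.1 rad/s

Parallel springs add: k_eq = 8500 + 5520 = 14020 N/m.
ω_n = √(k_eq/m) = √(14020/70.7) = √198.3 = 14.08 rad/s.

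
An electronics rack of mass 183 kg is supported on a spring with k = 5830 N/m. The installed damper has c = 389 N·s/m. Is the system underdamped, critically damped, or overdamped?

c_c = 2√(k·m) = 2066 N·s/m; ζ = c/c_c = 389/2066 = 0.188.
Since ζ < 1 the system is underdamped.

underdamped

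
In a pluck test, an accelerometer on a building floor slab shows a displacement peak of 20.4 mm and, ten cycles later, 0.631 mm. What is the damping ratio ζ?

Logarithmic decrement δ = (1/n)·ln(x₀/x_n) = (1/10)·ln(20.4/0.631) = (1/10)·ln(32.33) = 0.3476.
ζ = δ/√(4π² + δ²) = 0.3476/√(39.48 + 0.121) = 0.3476/6.293 = 0.05524.

0.0552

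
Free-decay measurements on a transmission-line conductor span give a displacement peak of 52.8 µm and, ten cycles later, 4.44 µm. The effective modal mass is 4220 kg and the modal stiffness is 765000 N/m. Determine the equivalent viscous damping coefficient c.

4470 N·s/m

Logarithmic decrement δ = (1/n)·ln(x₀/x_n) = (1/10)·ln(52.8/4.44) = (1/10)·ln(11.89) = 0.2476.
ζ = δ/√(4π² + δ²) = 0.2476/√(39.48 + 0.0613) = 0.2476/6.288 = 0.03937.
c = ζ · 2√(km) = 0.03937 × 2√(765000 × 4220) = 0.03937 × 113600 = 4474 N·s/m.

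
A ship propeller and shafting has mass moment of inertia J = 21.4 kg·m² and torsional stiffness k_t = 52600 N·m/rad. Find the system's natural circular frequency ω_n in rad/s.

ω_n = √(k_t/J) = √(52600/21.4) = √2458 = 49.58 rad/s.

49.6 rad/s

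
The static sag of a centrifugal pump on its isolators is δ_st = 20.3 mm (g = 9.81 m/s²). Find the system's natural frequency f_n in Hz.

ω_n = √(g/δ_st) = √(9.81/0.0203) = √483.3 = 21.98 rad/s.
f_n = ω_n/(2π) = 21.98/6.283 = 3.499 Hz.

3.50 Hz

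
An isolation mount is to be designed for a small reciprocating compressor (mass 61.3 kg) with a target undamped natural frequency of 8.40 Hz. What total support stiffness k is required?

171000 N/m

ω_n = 2πf_n = 2π × 8.40 = 52.78 rad/s.
k = m·ω_n² = 61.3 × 52.78² = 61.3 × 2786 = 170800 N/m.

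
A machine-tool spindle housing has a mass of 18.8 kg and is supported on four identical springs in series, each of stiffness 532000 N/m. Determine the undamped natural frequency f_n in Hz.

13.4 Hz

Series springs: 1/k_eq = 4/532000, so k_eq = 532000/4 = 133000 N/m.
ω_n = √(k_eq/m) = √(133000/18.8) = √7074 = 84.11 rad/s.
f_n = ω_n/(2π) = 84.11/6.283 = 13.39 Hz.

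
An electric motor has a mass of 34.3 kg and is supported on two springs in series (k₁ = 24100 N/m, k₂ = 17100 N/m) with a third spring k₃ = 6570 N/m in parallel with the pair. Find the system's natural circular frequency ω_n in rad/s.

22.0 rad/s

Series pair: k_s = k₁k₂/(k₁+k₂) = (24100)(17100)/(24100 + 17100) = 10000 N/m. In parallel with k₃: k_eq = 10000 + 6570 = 16570 N/m.
ω_n = √(k_eq/m) = √(16570/34.3) = √483.2 = 21.98 rad/s.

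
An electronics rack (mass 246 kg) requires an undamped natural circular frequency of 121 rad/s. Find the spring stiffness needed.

3600000 N/m

k = m·ω_n² = 246 × 121.0² = 246 × 14640 = 3602000 N/m.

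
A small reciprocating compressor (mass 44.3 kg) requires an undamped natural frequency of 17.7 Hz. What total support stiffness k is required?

548000 N/m

ω_n = 2πf_n = 2π × 17.7 = 111.2 rad/s.
k = m·ω_n² = 44.3 × 111.2² = 44.3 × 12370 = 547900 N/m.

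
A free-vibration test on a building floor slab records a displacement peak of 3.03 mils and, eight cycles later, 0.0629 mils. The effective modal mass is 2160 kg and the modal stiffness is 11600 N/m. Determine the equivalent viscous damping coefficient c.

Logarithmic decrement δ = (1/n)·ln(x₀/x_n) = (1/8)·ln(3.03/0.0629) = (1/8)·ln(48.17) = 0.4843.
ζ = δ/√(4π² + δ²) = 0.4843/√(39.48 + 0.235) = 0.4843/6.302 = 0.07686.
c = ζ · 2√(km) = 0.07686 × 2√(11600 × 2160) = 0.07686 × 10010 = 769.4 N·s/m.

769 N·s/m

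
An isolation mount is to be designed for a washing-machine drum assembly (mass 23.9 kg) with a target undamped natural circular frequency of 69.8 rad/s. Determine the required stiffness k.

k = m·ω_n² = 23.9 × 69.80² = 23.9 × 4872 = 116400 N/m.

116000 N/m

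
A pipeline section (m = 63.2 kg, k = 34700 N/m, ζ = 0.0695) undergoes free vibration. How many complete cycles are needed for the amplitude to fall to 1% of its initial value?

11 cycles

Logarithmic decrement δ = 2πζ/√(1 − ζ²) = 2π × 0.06950/√(1 − 0.00483) = 0.4377.
x_n/x₀ = e^(−nδ) ≤ 0.01; take ln: n ≥ ln(1/0.01)/δ = 4.605/0.4377 = 10.52.
So 11 complete cycles are required.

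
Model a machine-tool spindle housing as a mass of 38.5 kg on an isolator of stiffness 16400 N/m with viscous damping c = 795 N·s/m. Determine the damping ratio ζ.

0.500

ω_n = √(k/m) = √(16400/38.5) = 20.64 rad/s.
Critical damping c_c = 2√(k·m) = 2√(16400 × 38.5) = 1589 N·s/m, so ζ = c/c_c = 795/1589 = 0.5002.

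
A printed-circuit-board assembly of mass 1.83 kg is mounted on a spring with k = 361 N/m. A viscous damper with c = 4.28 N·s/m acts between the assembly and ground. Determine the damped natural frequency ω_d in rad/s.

ω_n = √(k/m) = √(361.0/1.83) = 14.05 rad/s.
Critical damping c_c = 2√(k·m) = 2√(361.0 × 1.83) = 51.41 N·s/m, so ζ = c/c_c = 4.28/51.41 = 0.08326.
ω_d = ω_n√(1 − ζ²) = 14.05 × √(1 − 0.00693) = 14.00 rad/s.

14.0 rad/s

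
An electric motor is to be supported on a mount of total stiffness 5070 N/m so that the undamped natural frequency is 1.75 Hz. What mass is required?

41.9 kg

ω_n = 2πf_n = 2π × 1.75 = 11.00 rad/s.
m = k/ω_n² = 5070/11.00² = 5070/120.9 = 41.93 kg.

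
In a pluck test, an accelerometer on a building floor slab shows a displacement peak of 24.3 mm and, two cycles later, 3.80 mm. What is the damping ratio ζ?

Logarithmic decrement δ = (1/n)·ln(x₀/x_n) = (1/2)·ln(24.3/3.80) = (1/2)·ln(6.395) = 0.9277.
ζ = δ/√(4π² + δ²) = 0.9277/√(39.48 + 0.861) = 0.9277/6.351 = 0.1461.

0.146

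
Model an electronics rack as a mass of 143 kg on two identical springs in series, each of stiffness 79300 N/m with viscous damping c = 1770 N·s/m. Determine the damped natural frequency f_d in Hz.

2.46 Hz

Series springs: 1/k_eq = 2/79300, so k_eq = 79300/2 = 39650 N/m.
ω_n = √(k_eq/m) = √(39650/143) = 16.65 rad/s.
Critical damping c_c = 2√(k_eq·m) = 2√(39650 × 143) = 4762 N·s/m, so ζ = c/c_c = 1770/4762 = 0.3717.
ω_d = ω_n√(1 − ζ²) = 16.65 × √(1 − 0.138) = 15.46 rad/s.
f_d = ω_d/(2π) = 2.460 Hz.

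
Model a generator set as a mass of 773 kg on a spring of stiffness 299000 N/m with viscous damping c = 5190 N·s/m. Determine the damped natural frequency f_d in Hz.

3.08 Hz

ω_n = √(k/m) = √(299000/773) = 19.67 rad/s.
Critical damping c_c = 2√(k·m) = 2√(299000 × 773) = 30410 N·s/m, so ζ = c/c_c = 5190/30410 = 0.1707.
ω_d = ω_n√(1 − ζ²) = 19.67 × √(1 − 0.0291) = 19.38 rad/s.
f_d = ω_d/(2π) = 3.084 Hz.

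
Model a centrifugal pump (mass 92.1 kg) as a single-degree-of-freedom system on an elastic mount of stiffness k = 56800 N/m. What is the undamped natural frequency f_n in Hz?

ω_n = √(k/m) = √(56800/92.1) = √616.7 = 24.83 rad/s.
f_n = ω_n/(2π) = 24.83/6.283 = 3.952 Hz.

3.95 Hz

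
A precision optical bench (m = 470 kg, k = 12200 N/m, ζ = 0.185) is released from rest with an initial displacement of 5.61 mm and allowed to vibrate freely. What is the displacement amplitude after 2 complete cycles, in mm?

0.527 mm

Logarithmic decrement δ = 2πζ/√(1 − ζ²) = 2π × 0.1850/√(1 − 0.0342) = 1.183.
After n cycles, x_n/x₀ = e^(−nδ), so x_2 = 5.61 × e^(−2 × 1.183) = 5.61 × 0.09389 = 0.5267 mm.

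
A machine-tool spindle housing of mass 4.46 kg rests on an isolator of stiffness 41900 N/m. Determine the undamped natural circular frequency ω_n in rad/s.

96.9 rad/s

ω_n = √(k/m) = √(41900/4.46) = √9395 = 96.93 rad/s.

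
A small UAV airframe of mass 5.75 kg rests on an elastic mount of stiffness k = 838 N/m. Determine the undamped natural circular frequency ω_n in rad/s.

12.1 rad/s

ω_n = √(k/m) = √(838.0/5.75) = √145.7 = 12.07 rad/s.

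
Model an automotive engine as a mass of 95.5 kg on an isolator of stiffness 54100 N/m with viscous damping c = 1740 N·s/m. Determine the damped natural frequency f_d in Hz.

3.50 Hz

ω_n = √(k/m) = √(54100/95.5) = 23.80 rad/s.
Critical damping c_c = 2√(k·m) = 2√(54100 × 95.5) = 4546 N·s/m, so ζ = c/c_c = 1740/4546 = 0.3828.
ω_d = ω_n√(1 − ζ²) = 23.80 × √(1 − 0.147) = 21.99 rad/s.
f_d = ω_d/(2π) = 3.500 Hz.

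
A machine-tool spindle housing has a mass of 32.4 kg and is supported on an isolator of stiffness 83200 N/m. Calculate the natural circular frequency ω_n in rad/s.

50.7 rad/s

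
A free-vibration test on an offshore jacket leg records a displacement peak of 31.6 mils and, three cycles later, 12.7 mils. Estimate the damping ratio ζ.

0.0483

Logarithmic decrement δ = (1/n)·ln(x₀/x_n) = (1/3)·ln(31.6/12.7) = (1/3)·ln(2.488) = 0.3039.
ζ = δ/√(4π² + δ²) = 0.3039/√(39.48 + 0.0923) = 0.3039/6.291 = 0.04830.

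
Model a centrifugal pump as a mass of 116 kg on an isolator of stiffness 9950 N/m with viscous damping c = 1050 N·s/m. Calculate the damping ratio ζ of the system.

ω_n = √(k/m) = √(9950/116) = 9.262 rad/s.
Critical damping c_c = 2√(k·m) = 2√(9950 × 116) = 2149 N·s/m, so ζ = c/c_c = 1050/2149 = 0.4887.

0.489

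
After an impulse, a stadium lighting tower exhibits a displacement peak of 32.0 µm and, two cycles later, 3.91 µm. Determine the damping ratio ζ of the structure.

Logarithmic decrement δ = (1/n)·ln(x₀/x_n) = (1/2)·ln(32.0/3.91) = (1/2)·ln(8.184) = 1.051.
ζ = δ/√(4π² + δ²) = 1.051/√(39.48 + 1.10) = 1.051/6.370 = 0.1650.

0.165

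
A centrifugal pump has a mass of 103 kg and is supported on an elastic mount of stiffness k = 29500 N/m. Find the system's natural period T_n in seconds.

0.371 s

ω_n = √(k/m) = √(29500/103) = √286.4 = 16.92 rad/s.
T_n = 2π/ω_n = 6.283/16.92 = 0.3713 s.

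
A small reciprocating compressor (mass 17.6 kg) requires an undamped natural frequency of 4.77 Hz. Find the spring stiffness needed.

15800 N/m

ω_n = 2πf_n = 2π × 4.77 = 29.97 rad/s.
k = m·ω_n² = 17.6 × 29.97² = 17.6 × 898.2 = 15810 N/m.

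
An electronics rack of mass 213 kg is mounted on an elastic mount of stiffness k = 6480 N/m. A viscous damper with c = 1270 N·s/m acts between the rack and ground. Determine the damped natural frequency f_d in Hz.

ω_n = √(k/m) = √(6480/213) = 5.516 rad/s.
Critical damping c_c = 2√(k·m) = 2√(6480 × 213) = 2350 N·s/m, so ζ = c/c_c = 1270/2350 = 0.5405.
ω_d = ω_n√(1 − ζ²) = 5.516 × √(1 − 0.292) = 4.641 rad/s.
f_d = ω_d/(2π) = 0.7386 Hz.

0.739 Hz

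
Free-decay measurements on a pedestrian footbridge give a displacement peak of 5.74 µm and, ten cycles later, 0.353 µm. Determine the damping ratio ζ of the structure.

0.0443

Logarithmic decrement δ = (1/n)·ln(x₀/x_n) = (1/10)·ln(5.74/0.353) = (1/10)·ln(16.26) = 0.2789.
ζ = δ/√(4π² + δ²) = 0.2789/√(39.48 + 0.0778) = 0.2789/6.289 = 0.04434.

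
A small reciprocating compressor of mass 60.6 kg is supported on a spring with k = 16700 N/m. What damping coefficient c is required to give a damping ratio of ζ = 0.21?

423 N·s/m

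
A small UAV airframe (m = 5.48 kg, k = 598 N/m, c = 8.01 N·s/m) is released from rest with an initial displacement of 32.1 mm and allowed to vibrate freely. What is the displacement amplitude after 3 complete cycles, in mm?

8.56 mm

ζ = c/(2√(km)) = 8.01/(2√(598 × 5.48)) = 8.01/114.5 = 0.06996.
Logarithmic decrement δ = 2πζ/√(1 − ζ²) = 2π × 0.06996/√(1 − 0.00489) = 0.4407.
After n cycles, x_n/x₀ = e^(−nδ), so x_3 = 32.1 × e^(−3 × 0.4407) = 32.1 × 0.2666 = 8.558 mm.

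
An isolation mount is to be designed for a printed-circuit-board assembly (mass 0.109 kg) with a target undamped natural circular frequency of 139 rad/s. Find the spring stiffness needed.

k = m·ω_n² = 0.109 × 139.0² = 0.109 × 19320 = 2106 N/m.

2110 N/m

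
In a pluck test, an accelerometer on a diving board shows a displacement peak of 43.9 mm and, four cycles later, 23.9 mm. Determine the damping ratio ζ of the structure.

0.0242

Logarithmic decrement δ = (1/n)·ln(x₀/x_n) = (1/4)·ln(43.9/23.9) = (1/4)·ln(1.837) = 0.1520.
ζ = δ/√(4π² + δ²) = 0.1520/√(39.48 + 0.0231) = 0.1520/6.285 = 0.02419.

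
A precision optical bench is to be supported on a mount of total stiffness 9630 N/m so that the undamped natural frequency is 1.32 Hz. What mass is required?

ω_n = 2πf_n = 2π × 1.32 = 8.294 rad/s.
m = k/ω_n² = 9630/8.294² = 9630/68.79 = 140.0 kg.

140 kg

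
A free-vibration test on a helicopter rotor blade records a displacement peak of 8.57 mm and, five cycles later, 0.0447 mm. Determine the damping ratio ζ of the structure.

0.165

Logarithmic decrement δ = (1/n)·ln(x₀/x_n) = (1/5)·ln(8.57/0.0447) = (1/5)·ln(191.7) = 1.051.
ζ = δ/√(4π² + δ²) = 1.051/√(39.48 + 1.11) = 1.051/6.371 = 0.1650.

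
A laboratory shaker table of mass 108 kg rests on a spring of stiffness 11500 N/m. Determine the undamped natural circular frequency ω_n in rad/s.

ω_n = √(k/m) = √(11500/108) = √106.5 = 10.32 rad/s.

10.3 rad/s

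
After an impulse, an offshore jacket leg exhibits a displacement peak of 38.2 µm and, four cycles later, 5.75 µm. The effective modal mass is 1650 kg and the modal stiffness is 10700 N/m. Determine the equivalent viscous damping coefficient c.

Logarithmic decrement δ = (1/n)·ln(x₀/x_n) = (1/4)·ln(38.2/5.75) = (1/4)·ln(6.643) = 0.4734.
ζ = δ/√(4π² + δ²) = 0.4734/√(39.48 + 0.224) = 0.4734/6.301 = 0.07513.
c = ζ · 2√(km) = 0.07513 × 2√(10700 × 1650) = 0.07513 × 8404 = 631.4 N·s/m.

631 N·s/m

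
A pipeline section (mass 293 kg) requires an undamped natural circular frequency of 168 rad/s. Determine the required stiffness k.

8270000 N/m

k = m·ω_n² = 293 × 168.0² = 293 × 28220 = 8270000 N/m.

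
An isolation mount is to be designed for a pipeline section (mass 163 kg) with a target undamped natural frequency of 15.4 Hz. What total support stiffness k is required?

ω_n = 2πf_n = 2π × 15.4 = 96.76 rad/s.
k = m·ω_n² = 163 × 96.76² = 163 × 9363 = 1526000 N/m.

1530000 N/m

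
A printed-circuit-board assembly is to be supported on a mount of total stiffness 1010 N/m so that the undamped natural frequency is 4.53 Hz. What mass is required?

ω_n = 2πf_n = 2π × 4.53 = 28.46 rad/s.
m = k/ω_n² = 1010/28.46² = 1010/810.1 = 1.247 kg.

1.25 kg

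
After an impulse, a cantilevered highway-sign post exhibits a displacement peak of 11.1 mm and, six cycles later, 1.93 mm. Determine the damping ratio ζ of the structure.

0.0464

Logarithmic decrement δ = (1/n)·ln(x₀/x_n) = (1/6)·ln(11.1/1.93) = (1/6)·ln(5.751) = 0.2916.
ζ = δ/√(4π² + δ²) = 0.2916/√(39.48 + 0.0850) = 0.2916/6.290 = 0.04636.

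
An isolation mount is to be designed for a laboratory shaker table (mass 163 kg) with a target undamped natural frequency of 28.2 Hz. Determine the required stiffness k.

ω_n = 2πf_n = 2π × 28.2 = 177.2 rad/s.
k = m·ω_n² = 163 × 177.2² = 163 × 31390 = 5117000 N/m.

5120000 N/m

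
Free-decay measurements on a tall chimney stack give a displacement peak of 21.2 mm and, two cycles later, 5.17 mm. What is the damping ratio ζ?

Logarithmic decrement δ = (1/n)·ln(x₀/x_n) = (1/2)·ln(21.2/5.17) = (1/2)·ln(4.101) = 0.7056.
ζ = δ/√(4π² + δ²) = 0.7056/√(39.48 + 0.498) = 0.7056/6.323 = 0.1116.

0.112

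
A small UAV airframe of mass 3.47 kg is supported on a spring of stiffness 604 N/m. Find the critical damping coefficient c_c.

91.6 N·s/m

c_c = 2√(k·m) = 2√(604.0 × 3.47) = 2 × 45.78 = 91.56 N·s/m.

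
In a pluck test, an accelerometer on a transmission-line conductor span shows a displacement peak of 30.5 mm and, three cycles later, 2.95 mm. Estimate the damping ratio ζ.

0.123

Logarithmic decrement δ = (1/n)·ln(x₀/x_n) = (1/3)·ln(30.5/2.95) = (1/3)·ln(10.34) = 0.7786.
ζ = δ/√(4π² + δ²) = 0.7786/√(39.48 + 0.606) = 0.7786/6.331 = 0.1230.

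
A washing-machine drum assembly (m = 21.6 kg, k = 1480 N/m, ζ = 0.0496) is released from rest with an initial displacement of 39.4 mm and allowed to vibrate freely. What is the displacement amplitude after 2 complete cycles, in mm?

Logarithmic decrement δ = 2πζ/√(1 − ζ²) = 2π × 0.04960/√(1 − 0.00246) = 0.3120.
After n cycles, x_n/x₀ = e^(−nδ), so x_2 = 39.4 × e^(−2 × 0.3120) = 39.4 × 0.5358 = 21.11 mm.

21.1 mm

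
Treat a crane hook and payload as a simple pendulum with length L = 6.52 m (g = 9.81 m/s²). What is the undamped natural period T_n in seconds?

5.12 s

For a simple pendulum ω_n = √(g/L) = √(9.81/6.52) = √1.505 = 1.227 rad/s.
T_n = 2π/ω_n = 6.283/1.227 = 5.122 s.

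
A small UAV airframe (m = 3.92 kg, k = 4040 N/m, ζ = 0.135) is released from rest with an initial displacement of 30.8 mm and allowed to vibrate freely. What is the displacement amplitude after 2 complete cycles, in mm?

Logarithmic decrement δ = 2πζ/√(1 − ζ²) = 2π × 0.1350/√(1 − 0.0182) = 0.8561.
After n cycles, x_n/x₀ = e^(−nδ), so x_2 = 30.8 × e^(−2 × 0.8561) = 30.8 × 0.1805 = 5.559 mm.

5.56 mm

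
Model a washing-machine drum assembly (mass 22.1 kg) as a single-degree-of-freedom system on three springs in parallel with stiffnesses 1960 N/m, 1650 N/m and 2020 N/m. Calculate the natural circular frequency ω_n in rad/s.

16.0 rad/s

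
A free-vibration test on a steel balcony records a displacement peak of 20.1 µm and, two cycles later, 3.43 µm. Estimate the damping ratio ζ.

0.139

Logarithmic decrement δ = (1/n)·ln(x₀/x_n) = (1/2)·ln(20.1/3.43) = (1/2)·ln(5.860) = 0.8841.
ζ = δ/√(4π² + δ²) = 0.8841/√(39.48 + 0.782) = 0.8841/6.345 = 0.1393.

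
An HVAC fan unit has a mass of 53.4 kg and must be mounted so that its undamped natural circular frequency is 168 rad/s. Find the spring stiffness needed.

1510000 N/m

k = m·ω_n² = 53.4 × 168.0² = 53.4 × 28220 = 1507000 N/m.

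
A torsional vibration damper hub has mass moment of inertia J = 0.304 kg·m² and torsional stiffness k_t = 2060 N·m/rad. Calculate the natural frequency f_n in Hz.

ω_n = √(k_t/J) = √(2060/0.304) = √6776 = 82.32 rad/s.
f_n = ω_n/(2π) = 82.32/6.283 = 13.10 Hz.

13.1 Hz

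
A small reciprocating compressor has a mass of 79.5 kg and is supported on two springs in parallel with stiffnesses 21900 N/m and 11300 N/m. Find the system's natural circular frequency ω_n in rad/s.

20.4 rad/s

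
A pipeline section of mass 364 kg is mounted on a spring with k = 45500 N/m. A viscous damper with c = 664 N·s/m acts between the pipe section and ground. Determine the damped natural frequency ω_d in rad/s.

11.1 rad/s

ω_n = √(k/m) = √(45500/364) = 11.18 rad/s.
Critical damping c_c = 2√(k·m) = 2√(45500 × 364) = 8139 N·s/m, so ζ = c/c_c = 664/8139 = 0.08158.
ω_d = ω_n√(1 − ζ²) = 11.18 × √(1 − 0.00666) = 11.14 rad/s.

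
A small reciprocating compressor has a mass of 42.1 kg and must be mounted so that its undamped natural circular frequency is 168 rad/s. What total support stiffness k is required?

1190000 N/m

k = m·ω_n² = 42.1 × 168.0² = 42.1 × 28220 = 1188000 N/m.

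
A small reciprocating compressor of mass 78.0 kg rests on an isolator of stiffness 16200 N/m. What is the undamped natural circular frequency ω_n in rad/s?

14.4 rad/s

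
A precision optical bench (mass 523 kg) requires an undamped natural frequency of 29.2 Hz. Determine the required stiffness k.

ω_n = 2πf_n = 2π × 29.2 = 183.5 rad/s.
k = m·ω_n² = 523 × 183.5² = 523 × 33660 = 17600000 N/m.

17600000 N/m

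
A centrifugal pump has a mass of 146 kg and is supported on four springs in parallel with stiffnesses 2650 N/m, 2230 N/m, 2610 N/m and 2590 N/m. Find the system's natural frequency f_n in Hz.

1.32 Hz

Parallel springs add: k_eq = 2650 + 2230 + 2610 + 2590 = 10080 N/m.
ω_n = √(k_eq/m) = √(10080/146) = √69.04 = 8.309 rad/s.
f_n = ω_n/(2π) = 8.309/6.283 = 1.322 Hz.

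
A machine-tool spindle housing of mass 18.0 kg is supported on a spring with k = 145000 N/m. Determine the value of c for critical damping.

c_c = 2√(k·m) = 2√(145000 × 18.0) = 2 × 1616 = 3231 N·s/m.

3230 N·s/m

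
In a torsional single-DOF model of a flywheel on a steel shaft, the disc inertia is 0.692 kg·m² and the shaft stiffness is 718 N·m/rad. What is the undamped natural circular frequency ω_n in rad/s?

ω_n = √(k_t/J) = √(718/0.692) = √1038 = 32.21 rad/s.

32.2 rad/s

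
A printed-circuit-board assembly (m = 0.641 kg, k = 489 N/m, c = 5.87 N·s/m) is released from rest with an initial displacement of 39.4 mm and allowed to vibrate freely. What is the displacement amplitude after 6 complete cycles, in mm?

ζ = c/(2√(km)) = 5.87/(2√(489 × 0.641)) = 5.87/35.41 = 0.1658.
Logarithmic decrement δ = 2πζ/√(1 − ζ²) = 2π × 0.1658/√(1 − 0.0275) = 1.056.
After n cycles, x_n/x₀ = e^(−nδ), so x_6 = 39.4 × e^(−6 × 1.056) = 39.4 × 0.001769 = 0.06970 mm.

0.0697 mm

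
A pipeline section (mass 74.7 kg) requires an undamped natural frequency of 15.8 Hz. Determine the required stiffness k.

736000 N/m

ω_n = 2πf_n = 2π × 15.8 = 99.27 rad/s.
k = m·ω_n² = 74.7 × 99.27² = 74.7 × 9855 = 736200 N/m.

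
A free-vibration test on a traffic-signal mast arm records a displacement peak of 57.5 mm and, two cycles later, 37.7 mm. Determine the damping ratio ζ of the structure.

0.0336

Logarithmic decrement δ = (1/n)·ln(x₀/x_n) = (1/2)·ln(57.5/37.7) = (1/2)·ln(1.525) = 0.2111.
ζ = δ/√(4π² + δ²) = 0.2111/√(39.48 + 0.0445) = 0.2111/6.287 = 0.03357.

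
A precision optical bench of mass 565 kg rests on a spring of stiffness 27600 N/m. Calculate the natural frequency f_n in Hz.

1.11 Hz

ω_n = √(k/m) = √(27600/565) = √48.85 = 6.989 rad/s.
f_n = ω_n/(2π) = 6.989/6.283 = 1.112 Hz.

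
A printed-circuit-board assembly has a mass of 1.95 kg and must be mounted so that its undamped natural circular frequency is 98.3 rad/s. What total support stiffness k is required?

k = m·ω_n² = 1.95 × 98.30² = 1.95 × 9663 = 18840 N/m.

18800 N/m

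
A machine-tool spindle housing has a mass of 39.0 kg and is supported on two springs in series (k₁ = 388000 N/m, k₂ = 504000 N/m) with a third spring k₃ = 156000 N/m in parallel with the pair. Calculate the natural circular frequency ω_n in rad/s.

98.1 rad/s

Series pair: k_s = k₁k₂/(k₁+k₂) = (388000)(504000)/(388000 + 504000) = 219200 N/m. In parallel with k₃: k_eq = 219200 + 156000 = 375200 N/m.
ω_n = √(k_eq/m) = √(375200/39.0) = √9621 = 98.09 rad/s.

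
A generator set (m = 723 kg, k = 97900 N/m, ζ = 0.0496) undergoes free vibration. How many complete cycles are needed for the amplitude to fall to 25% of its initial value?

Logarithmic decrement δ = 2πζ/√(1 − ζ²) = 2π × 0.04960/√(1 − 0.00246) = 0.3120.
x_n/x₀ = e^(−nδ) ≤ 0.25; take ln: n ≥ ln(1/0.25)/δ = 1.386/0.3120 = 4.443.
So 5 complete cycles are required.

5 cycles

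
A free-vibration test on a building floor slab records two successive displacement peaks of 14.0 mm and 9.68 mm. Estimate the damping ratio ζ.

Logarithmic decrement δ = (1/n)·ln(x₀/x_n) = (1/1)·ln(14.0/9.68) = (1/1)·ln(1.446) = 0.3690.
ζ = δ/√(4π² + δ²) = 0.3690/√(39.48 + 0.136) = 0.3690/6.294 = 0.05863.

0.0586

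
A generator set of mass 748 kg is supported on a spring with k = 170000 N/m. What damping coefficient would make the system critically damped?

22600 N·s/m

c_c = 2√(k·m) = 2√(170000 × 748) = 2 × 11280 = 22550 N·s/m.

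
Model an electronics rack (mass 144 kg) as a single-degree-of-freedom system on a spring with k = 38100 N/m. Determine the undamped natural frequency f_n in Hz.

2.59 Hz

ω_n = √(k/m) = √(38100/144) = √264.6 = 16.27 rad/s.
f_n = ω_n/(2π) = 16.27/6.283 = 2.589 Hz.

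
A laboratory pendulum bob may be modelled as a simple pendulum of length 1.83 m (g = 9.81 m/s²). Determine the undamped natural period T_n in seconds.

For a simple pendulum ω_n = √(g/L) = √(9.81/1.83) = √5.361 = 2.315 rad/s.
T_n = 2π/ω_n = 6.283/2.315 = 2.714 s.

2.71 s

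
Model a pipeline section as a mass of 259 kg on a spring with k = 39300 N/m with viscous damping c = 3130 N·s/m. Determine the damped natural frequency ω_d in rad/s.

10.7 rad/s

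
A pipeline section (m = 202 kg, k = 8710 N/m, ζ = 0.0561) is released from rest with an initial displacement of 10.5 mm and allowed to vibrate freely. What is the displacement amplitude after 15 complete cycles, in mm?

Logarithmic decrement δ = 2πζ/√(1 − ζ²) = 2π × 0.05610/√(1 − 0.00315) = 0.3530.
After n cycles, x_n/x₀ = e^(−nδ), so x_15 = 10.5 × e^(−15 × 0.3530) = 10.5 × 0.005013 = 0.05264 mm.

0.0526 mm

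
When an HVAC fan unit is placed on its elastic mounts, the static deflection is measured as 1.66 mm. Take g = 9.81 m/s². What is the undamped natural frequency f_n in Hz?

ω_n = √(g/δ_st) = √(9.81/0.00166) = √5910 = 76.87 rad/s.
f_n = ω_n/(2π) = 76.87/6.283 = 12.23 Hz.

12.2 Hz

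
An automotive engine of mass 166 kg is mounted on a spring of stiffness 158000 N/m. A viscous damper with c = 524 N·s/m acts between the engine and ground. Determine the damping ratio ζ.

ω_n = √(k/m) = √(158000/166) = 30.85 rad/s.
Critical damping c_c = 2√(k·m) = 2√(158000 × 166) = 10240 N·s/m, so ζ = c/c_c = 524/10240 = 0.05116.

0.0512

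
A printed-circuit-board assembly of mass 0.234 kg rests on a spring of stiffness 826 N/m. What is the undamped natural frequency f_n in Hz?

9.46 Hz

ω_n = √(k/m) = √(826.0/0.234) = √3530 = 59.41 rad/s.
f_n = ω_n/(2π) = 59.41/6.283 = 9.456 Hz.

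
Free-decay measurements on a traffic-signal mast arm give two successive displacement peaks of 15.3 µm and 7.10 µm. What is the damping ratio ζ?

Logarithmic decrement δ = (1/n)·ln(x₀/x_n) = (1/1)·ln(15.3/7.10) = (1/1)·ln(2.155) = 0.7678.
ζ = δ/√(4π² + δ²) = 0.7678/√(39.48 + 0.589) = 0.7678/6.330 = 0.1213.

0.121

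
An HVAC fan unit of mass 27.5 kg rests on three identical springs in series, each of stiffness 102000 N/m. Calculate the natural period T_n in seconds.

0.179 s

Series springs: 1/k_eq = 3/102000, so k_eq = 102000/3 = 34000 N/m.
ω_n = √(k_eq/m) = √(34000/27.5) = √1236 = 35.16 rad/s.
T_n = 2π/ω_n = 6.283/35.16 = 0.1787 s.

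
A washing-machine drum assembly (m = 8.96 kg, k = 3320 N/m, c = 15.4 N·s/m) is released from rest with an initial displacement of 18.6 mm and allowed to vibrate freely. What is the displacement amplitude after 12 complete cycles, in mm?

ζ = c/(2√(km)) = 15.4/(2√(3320 × 8.96)) = 15.4/344.9 = 0.04464.
Logarithmic decrement δ = 2πζ/√(1 − ζ²) = 2π × 0.04464/√(1 − 0.00199) = 0.2808.
After n cycles, x_n/x₀ = e^(−nδ), so x_12 = 18.6 × e^(−12 × 0.2808) = 18.6 × 0.03441 = 0.6400 mm.

0.640 mm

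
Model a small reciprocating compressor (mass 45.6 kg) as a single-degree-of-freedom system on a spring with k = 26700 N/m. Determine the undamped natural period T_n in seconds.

ω_n = √(k/m) = √(26700/45.6) = √585.5 = 24.20 rad/s.
T_n = 2π/ω_n = 6.283/24.20 = 0.2597 s.

0.260 s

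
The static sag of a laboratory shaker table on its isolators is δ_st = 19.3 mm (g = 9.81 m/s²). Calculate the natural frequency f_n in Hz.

3.59 Hz

ω_n = √(g/δ_st) = √(9.81/0.0193) = √508.3 = 22.55 rad/s.
f_n = ω_n/(2π) = 22.55/6.283 = 3.588 Hz.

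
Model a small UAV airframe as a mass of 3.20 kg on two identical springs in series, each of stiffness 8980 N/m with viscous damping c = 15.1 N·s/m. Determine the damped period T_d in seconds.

0.168 s

Series springs: 1/k_eq = 2/8980, so k_eq = 8980/2 = 4490 N/m.
ω_n = √(k_eq/m) = √(4490/3.20) = 37.46 rad/s.
Critical damping c_c = 2√(k_eq·m) = 2√(4490 × 3.20) = 239.7 N·s/m, so ζ = c/c_c = 15.1/239.7 = 0.06299.
ω_d = ω_n√(1 − ζ²) = 37.46 × √(1 − 0.00397) = 37.38 rad/s.
T_d = 2π/ω_d = 0.1681 s.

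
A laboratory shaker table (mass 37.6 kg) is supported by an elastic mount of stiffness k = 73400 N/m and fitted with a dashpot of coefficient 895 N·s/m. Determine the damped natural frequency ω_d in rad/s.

ω_n = √(k/m) = √(73400/37.6) = 44.18 rad/s.
Critical damping c_c = 2√(k·m) = 2√(73400 × 37.6) = 3323 N·s/m, so ζ = c/c_c = 895/3323 = 0.2694.
ω_d = ω_n√(1 − ζ²) = 44.18 × √(1 − 0.0726) = 42.55 rad/s.

42.5 rad/s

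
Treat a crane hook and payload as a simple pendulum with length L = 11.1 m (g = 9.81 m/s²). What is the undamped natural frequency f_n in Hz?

For a simple pendulum ω_n = √(g/L) = √(9.81/11.1) = √0.8838 = 0.9401 rad/s.
f_n = ω_n/(2π) = 0.9401/6.283 = 0.1496 Hz.

0.150 Hz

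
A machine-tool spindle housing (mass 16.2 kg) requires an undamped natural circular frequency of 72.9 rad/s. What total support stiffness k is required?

k = m·ω_n² = 16.2 × 72.90² = 16.2 × 5314 = 86090 N/m.

86100 N/m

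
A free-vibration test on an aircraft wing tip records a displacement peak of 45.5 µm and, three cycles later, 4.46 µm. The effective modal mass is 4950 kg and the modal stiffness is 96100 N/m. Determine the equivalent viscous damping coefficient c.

5330 N·s/m

Logarithmic decrement δ = (1/n)·ln(x₀/x_n) = (1/3)·ln(45.5/4.46) = (1/3)·ln(10.20) = 0.7742.
ζ = δ/√(4π² + δ²) = 0.7742/√(39.48 + 0.599) = 0.7742/6.331 = 0.1223.
c = ζ · 2√(km) = 0.1223 × 2√(96100 × 4950) = 0.1223 × 43620 = 5334 N·s/m.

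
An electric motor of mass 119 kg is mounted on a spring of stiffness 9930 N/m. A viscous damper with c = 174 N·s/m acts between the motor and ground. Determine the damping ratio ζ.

ω_n = √(k/m) = √(9930/119) = 9.135 rad/s.
Critical damping c_c = 2√(k·m) = 2√(9930 × 119) = 2174 N·s/m, so ζ = c/c_c = 174/2174 = 0.08003.

0.0800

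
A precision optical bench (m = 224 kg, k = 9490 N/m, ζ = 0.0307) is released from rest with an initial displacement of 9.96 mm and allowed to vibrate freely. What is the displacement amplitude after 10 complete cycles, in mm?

1.45 mm

Logarithmic decrement δ = 2πζ/√(1 − ζ²) = 2π × 0.03070/√(1 − 0.000942) = 0.1930.
After n cycles, x_n/x₀ = e^(−nδ), so x_10 = 9.96 × e^(−10 × 0.1930) = 9.96 × 0.1452 = 1.446 mm.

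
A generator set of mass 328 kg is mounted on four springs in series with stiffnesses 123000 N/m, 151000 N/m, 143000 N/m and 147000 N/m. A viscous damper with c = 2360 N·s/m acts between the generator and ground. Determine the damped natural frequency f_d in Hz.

1.54 Hz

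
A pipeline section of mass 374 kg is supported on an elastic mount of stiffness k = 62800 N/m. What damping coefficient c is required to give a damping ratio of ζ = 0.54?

c_c = 2√(k·m) = 2√(62800 × 374) = 9693 N·s/m.
c = ζ·c_c = 0.54 × 9693 = 5234 N·s/m.

5230 N·s/m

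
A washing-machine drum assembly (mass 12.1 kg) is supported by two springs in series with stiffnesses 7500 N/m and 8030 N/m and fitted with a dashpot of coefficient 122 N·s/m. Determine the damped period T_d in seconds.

Series springs: 1/k_eq = 1/7500 + 1/8030 = 0.0002579, so k_eq = 3878 N/m.
ω_n = √(k_eq/m) = √(3878/12.1) = 17.90 rad/s.
Critical damping c_c = 2√(k_eq·m) = 2√(3878 × 12.1) = 433.2 N·s/m, so ζ = c/c_c = 122/433.2 = 0.2816.
ω_d = ω_n√(1 − ζ²) = 17.90 × √(1 − 0.0793) = 17.18 rad/s.
T_d = 2π/ω_d = 0.3658 s.

0.366 s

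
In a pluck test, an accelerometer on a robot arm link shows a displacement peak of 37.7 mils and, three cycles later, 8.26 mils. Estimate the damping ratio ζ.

0.0803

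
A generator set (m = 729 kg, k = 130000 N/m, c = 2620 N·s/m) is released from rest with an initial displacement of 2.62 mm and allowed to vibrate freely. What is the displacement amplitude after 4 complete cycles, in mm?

0.0863 mm

ζ = c/(2√(km)) = 2620/(2√(130000 × 729)) = 2620/19470 = 0.1346.
Logarithmic decrement δ = 2πζ/√(1 − ζ²) = 2π × 0.1346/√(1 − 0.0181) = 0.8533.
After n cycles, x_n/x₀ = e^(−nδ), so x_4 = 2.62 × e^(−4 × 0.8533) = 2.62 × 0.03294 = 0.08630 mm.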